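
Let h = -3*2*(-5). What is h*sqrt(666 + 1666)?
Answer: 60*sqrt(583) ≈ 1448.7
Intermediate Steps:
h = 30 (h = -6*(-5) = 30)
h*sqrt(666 + 1666) = 30*sqrt(666 + 1666) = 30*sqrt(2332) = 30*(2*sqrt(583)) = 60*sqrt(583)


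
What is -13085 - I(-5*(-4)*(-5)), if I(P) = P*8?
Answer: -12285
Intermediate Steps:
I(P) = 8*P
-13085 - I(-5*(-4)*(-5)) = -13085 - 8*-5*(-4)*(-5) = -13085 - 8*20*(-5) = -13085 - 8*(-100) = -13085 - 1*(-800) = -13085 + 800 = -12285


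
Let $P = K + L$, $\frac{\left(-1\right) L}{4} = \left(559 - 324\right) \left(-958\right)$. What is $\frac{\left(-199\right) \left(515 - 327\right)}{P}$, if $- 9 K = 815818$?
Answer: $- \frac{168354}{3644431} \approx -0.046195$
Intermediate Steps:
$K = - \frac{815818}{9}$ ($K = \left(- \frac{1}{9}\right) 815818 = - \frac{815818}{9} \approx -90647.0$)
$L = 900520$ ($L = - 4 \left(559 - 324\right) \left(-958\right) = - 4 \cdot 235 \left(-958\right) = \left(-4\right) \left(-225130\right) = 900520$)
$P = \frac{7288862}{9}$ ($P = - \frac{815818}{9} + 900520 = \frac{7288862}{9} \approx 8.0987 \cdot 10^{5}$)
$\frac{\left(-199\right) \left(515 - 327\right)}{P} = \frac{\left(-199\right) \left(515 - 327\right)}{\frac{7288862}{9}} = \left(-199\right) 188 \cdot \frac{9}{7288862} = \left(-37412\right) \frac{9}{7288862} = - \frac{168354}{3644431}$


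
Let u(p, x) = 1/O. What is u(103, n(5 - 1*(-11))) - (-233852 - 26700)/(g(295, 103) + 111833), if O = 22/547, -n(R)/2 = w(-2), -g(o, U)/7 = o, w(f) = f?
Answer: 8221905/301862 ≈ 27.237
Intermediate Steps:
g(o, U) = -7*o
n(R) = 4 (n(R) = -2*(-2) = 4)
O = 22/547 (O = 22*(1/547) = 22/547 ≈ 0.040219)
u(p, x) = 547/22 (u(p, x) = 1/(22/547) = 547/22)
u(103, n(5 - 1*(-11))) - (-233852 - 26700)/(g(295, 103) + 111833) = 547/22 - (-233852 - 26700)/(-7*295 + 111833) = 547/22 - (-260552)/(-2065 + 111833) = 547/22 - (-260552)/109768 = 547/22 - 1*(-32569/13721) = 547/22 + 32569/13721 = 8221905/301862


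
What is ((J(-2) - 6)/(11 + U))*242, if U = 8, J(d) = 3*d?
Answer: -2904/19 ≈ -152.84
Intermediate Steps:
((J(-2) - 6)/(11 + U))*242 = ((3*(-2) - 6)/(11 + 8))*242 = ((-6 - 6)/19)*242 = -12*1/19*242 = -12/19*242 = -2904/19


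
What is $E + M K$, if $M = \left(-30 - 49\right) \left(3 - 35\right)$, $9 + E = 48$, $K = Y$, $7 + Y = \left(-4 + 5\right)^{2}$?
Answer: $-15129$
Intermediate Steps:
$Y = -6$ ($Y = -7 + \left(-4 + 5\right)^{2} = -7 + 1^{2} = -7 + 1 = -6$)
$K = -6$
$E = 39$ ($E = -9 + 48 = 39$)
$M = 2528$ ($M = \left(-79\right) \left(-32\right) = 2528$)
$E + M K = 39 + 2528 \left(-6\right) = 39 - 15168 = -15129$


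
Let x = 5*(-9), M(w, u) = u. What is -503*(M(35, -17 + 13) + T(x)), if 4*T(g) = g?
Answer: 30683/4 ≈ 7670.8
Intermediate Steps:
x = -45
T(g) = g/4
-503*(M(35, -17 + 13) + T(x)) = -503*((-17 + 13) + (1/4)*(-45)) = -503*(-4 - 45/4) = -503*(-61/4) = 30683/4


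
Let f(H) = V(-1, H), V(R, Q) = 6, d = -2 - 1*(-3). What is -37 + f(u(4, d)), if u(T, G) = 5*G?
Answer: -31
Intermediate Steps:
d = 1 (d = -2 + 3 = 1)
f(H) = 6
-37 + f(u(4, d)) = -37 + 6 = -31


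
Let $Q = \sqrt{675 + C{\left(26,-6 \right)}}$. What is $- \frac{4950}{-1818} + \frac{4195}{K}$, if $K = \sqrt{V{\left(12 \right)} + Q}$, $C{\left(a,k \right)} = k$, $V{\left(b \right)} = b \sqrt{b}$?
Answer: $\frac{275}{101} + \frac{4195 \cdot 3^{\frac{3}{4}}}{3 \sqrt{24 + \sqrt{223}}} \approx 513.57$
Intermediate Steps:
$V{\left(b \right)} = b^{\frac{3}{2}}$
$Q = \sqrt{669}$ ($Q = \sqrt{675 - 6} = \sqrt{669} \approx 25.865$)
$K = \sqrt{\sqrt{669} + 24 \sqrt{3}}$ ($K = \sqrt{12^{\frac{3}{2}} + \sqrt{669}} = \sqrt{24 \sqrt{3} + \sqrt{669}} = \sqrt{\sqrt{669} + 24 \sqrt{3}} \approx 8.2118$)
$- \frac{4950}{-1818} + \frac{4195}{K} = - \frac{4950}{-1818} + \frac{4195}{\sqrt{\sqrt{669} + 24 \sqrt{3}}} = \left(-4950\right) \left(- \frac{1}{1818}\right) + \frac{4195}{\sqrt{\sqrt{669} + 24 \sqrt{3}}} = \frac{275}{101} + \frac{4195}{\sqrt{\sqrt{669} + 24 \sqrt{3}}}$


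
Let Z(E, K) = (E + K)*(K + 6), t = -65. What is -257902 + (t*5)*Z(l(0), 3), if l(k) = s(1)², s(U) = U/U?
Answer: -269602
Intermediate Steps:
s(U) = 1
l(k) = 1 (l(k) = 1² = 1)
Z(E, K) = (6 + K)*(E + K) (Z(E, K) = (E + K)*(6 + K) = (6 + K)*(E + K))
-257902 + (t*5)*Z(l(0), 3) = -257902 + (-65*5)*(3² + 6*1 + 6*3 + 1*3) = -257902 - 325*(9 + 6 + 18 + 3) = -257902 - 325*36 = -257902 - 11700 = -269602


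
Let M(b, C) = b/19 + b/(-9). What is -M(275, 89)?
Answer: 2750/171 ≈ 16.082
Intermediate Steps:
M(b, C) = -10*b/171 (M(b, C) = b*(1/19) + b*(-⅑) = b/19 - b/9 = -10*b/171)
-M(275, 89) = -(-10)*275/171 = -1*(-2750/171) = 2750/171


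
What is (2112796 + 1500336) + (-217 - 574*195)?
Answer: 3500985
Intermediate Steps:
(2112796 + 1500336) + (-217 - 574*195) = 3613132 + (-217 - 111930) = 3613132 - 112147 = 3500985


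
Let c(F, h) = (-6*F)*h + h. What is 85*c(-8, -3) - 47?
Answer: -12542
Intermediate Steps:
c(F, h) = h - 6*F*h (c(F, h) = -6*F*h + h = h - 6*F*h)
85*c(-8, -3) - 47 = 85*(-3*(1 - 6*(-8))) - 47 = 85*(-3*(1 + 48)) - 47 = 85*(-3*49) - 47 = 85*(-147) - 47 = -12495 - 47 = -12542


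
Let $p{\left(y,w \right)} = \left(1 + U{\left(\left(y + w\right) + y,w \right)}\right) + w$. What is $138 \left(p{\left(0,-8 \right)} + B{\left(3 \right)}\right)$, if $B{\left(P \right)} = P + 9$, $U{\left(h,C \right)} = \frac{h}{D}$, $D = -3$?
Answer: $1058$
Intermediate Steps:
$U{\left(h,C \right)} = - \frac{h}{3}$ ($U{\left(h,C \right)} = \frac{h}{-3} = h \left(- \frac{1}{3}\right) = - \frac{h}{3}$)
$B{\left(P \right)} = 9 + P$
$p{\left(y,w \right)} = 1 - \frac{2 y}{3} + \frac{2 w}{3}$ ($p{\left(y,w \right)} = \left(1 - \frac{\left(y + w\right) + y}{3}\right) + w = \left(1 - \frac{\left(w + y\right) + y}{3}\right) + w = \left(1 - \frac{w + 2 y}{3}\right) + w = \left(1 - \left(\frac{w}{3} + \frac{2 y}{3}\right)\right) + w = \left(1 - \frac{2 y}{3} - \frac{w}{3}\right) + w = 1 - \frac{2 y}{3} + \frac{2 w}{3}$)
$138 \left(p{\left(0,-8 \right)} + B{\left(3 \right)}\right) = 138 \left(\left(1 - 0 + \frac{2}{3} \left(-8\right)\right) + \left(9 + 3\right)\right) = 138 \left(\left(1 + 0 - \frac{16}{3}\right) + 12\right) = 138 \left(- \frac{13}{3} + 12\right) = 138 \cdot \frac{23}{3} = 1058$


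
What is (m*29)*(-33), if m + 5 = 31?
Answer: -24882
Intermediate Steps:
m = 26 (m = -5 + 31 = 26)
(m*29)*(-33) = (26*29)*(-33) = 754*(-33) = -24882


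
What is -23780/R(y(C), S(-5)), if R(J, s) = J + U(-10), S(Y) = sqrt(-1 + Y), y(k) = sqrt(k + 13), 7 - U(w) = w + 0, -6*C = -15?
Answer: -808520/547 + 23780*sqrt(62)/547 ≈ -1135.8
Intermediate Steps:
C = 5/2 (C = -1/6*(-15) = 5/2 ≈ 2.5000)
U(w) = 7 - w (U(w) = 7 - (w + 0) = 7 - w)
y(k) = sqrt(13 + k)
R(J, s) = 17 + J (R(J, s) = J + (7 - 1*(-10)) = J + (7 + 10) = J + 17 = 17 + J)
-23780/R(y(C), S(-5)) = -23780/(17 + sqrt(13 + 5/2)) = -23780/(17 + sqrt(31/2)) = -23780/(17 + sqrt(62)/2)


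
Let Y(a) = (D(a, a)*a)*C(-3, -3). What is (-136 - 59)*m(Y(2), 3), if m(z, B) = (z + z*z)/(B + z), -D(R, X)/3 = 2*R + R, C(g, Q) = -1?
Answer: -6660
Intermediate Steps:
D(R, X) = -9*R (D(R, X) = -3*(2*R + R) = -9*R)
Y(a) = 9*a² (Y(a) = ((-9*a)*a)*(-1) = -9*a²*(-1) = 9*a²)
m(z, B) = (z + z²)/(B + z)
(-136 - 59)*m(Y(2), 3) = (-136 - 59)*((9*2²)*(1 + 9*2²)/(3 + 9*2²)) = -195*9*4*(1 + 9*4)/(3 + 9*4) = -7020*(1 + 36)/(3 + 36) = -7020*37/39 = -195*444/13 = -6660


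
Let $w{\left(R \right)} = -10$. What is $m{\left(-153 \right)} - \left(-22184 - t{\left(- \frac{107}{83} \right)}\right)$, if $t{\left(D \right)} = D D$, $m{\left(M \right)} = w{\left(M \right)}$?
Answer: $\frac{152768135}{6889} \approx 22176.0$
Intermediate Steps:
$m{\left(M \right)} = -10$
$t{\left(D \right)} = D^{2}$
$m{\left(-153 \right)} - \left(-22184 - t{\left(- \frac{107}{83} \right)}\right) = -10 - \left(-22184 - \left(- \frac{107}{83}\right)^{2}\right) = -10 - \left(-22184 - \frac{11449}{6889}\right) = -10 - - \frac{152837025}{6889} = -10 + \frac{152837025}{6889} = \frac{152768135}{6889}$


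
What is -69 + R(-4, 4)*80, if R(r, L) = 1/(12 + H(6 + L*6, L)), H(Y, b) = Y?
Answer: -1409/21 ≈ -67.095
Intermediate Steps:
R(r, L) = 1/(18 + 6*L) (R(r, L) = 1/(12 + (6 + L*6)) = 1/(12 + (6 + 6*L)) = 1/(18 + 6*L))
-69 + R(-4, 4)*80 = -69 + (1/(6*(3 + 4)))*80 = -69 + ((⅙)/7)*80 = -69 + ((⅙)*(⅐))*80 = -69 + (1/42)*80 = -69 + 40/21 = -1409/21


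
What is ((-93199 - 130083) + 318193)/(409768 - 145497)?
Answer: 94911/264271 ≈ 0.35914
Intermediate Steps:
((-93199 - 130083) + 318193)/(409768 - 145497) = (-223282 + 318193)/264271 = 94911*(1/264271) = 94911/264271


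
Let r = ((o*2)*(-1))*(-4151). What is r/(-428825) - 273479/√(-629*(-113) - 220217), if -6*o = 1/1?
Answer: 4151/1286475 + 273479*I*√37285/74570 ≈ 0.0032266 + 708.15*I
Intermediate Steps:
o = -⅙ (o = -⅙/1 = -⅙*1 = -⅙ ≈ -0.16667)
r = -4151/3 (r = (-⅙*2*(-1))*(-4151) = -⅓*(-1)*(-4151) = (⅓)*(-4151) = -4151/3 ≈ -1383.7)
r/(-428825) - 273479/√(-629*(-113) - 220217) = -4151/3/(-428825) - 273479/√(-629*(-113) - 220217) = -4151/3*(-1/428825) - 273479/√(71077 - 220217) = 4151/1286475 - 273479*(-I*√37285/74570) = 4151/1286475 - (-273479)*I*√37285/74570 = 4151/1286475 + 273479*I*√37285/74570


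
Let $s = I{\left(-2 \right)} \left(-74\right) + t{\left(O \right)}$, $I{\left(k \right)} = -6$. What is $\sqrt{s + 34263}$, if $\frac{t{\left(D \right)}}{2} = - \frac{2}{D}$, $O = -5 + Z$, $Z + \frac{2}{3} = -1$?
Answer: $\frac{3 \sqrt{96410}}{5} \approx 186.3$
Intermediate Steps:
$Z = - \frac{5}{3}$ ($Z = - \frac{2}{3} - 1 = - \frac{5}{3} \approx -1.6667$)
$O = - \frac{20}{3}$ ($O = -5 - \frac{5}{3} = - \frac{20}{3} \approx -6.6667$)
$t{\left(D \right)} = - \frac{4}{D}$ ($t{\left(D \right)} = 2 \left(- \frac{2}{D}\right) = - \frac{4}{D}$)
$s = \frac{2223}{5}$ ($s = \left(-6\right) \left(-74\right) - \frac{4}{- \frac{20}{3}} = 444 - - \frac{3}{5} = 444 + \frac{3}{5} = \frac{2223}{5} \approx 444.6$)
$\sqrt{s + 34263} = \sqrt{\frac{2223}{5} + 34263} = \sqrt{\frac{173538}{5}} = \frac{3 \sqrt{96410}}{5}$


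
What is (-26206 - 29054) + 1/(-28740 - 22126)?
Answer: -2810855161/50866 ≈ -55260.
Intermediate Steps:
(-26206 - 29054) + 1/(-28740 - 22126) = -55260 + 1/(-50866) = -55260 - 1/50866 = -2810855161/50866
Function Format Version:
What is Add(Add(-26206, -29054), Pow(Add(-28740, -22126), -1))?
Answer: Rational(-2810855161, 50866) ≈ -55260.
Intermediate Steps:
Add(Add(-26206, -29054), Pow(Add(-28740, -22126), -1)) = Add(-55260, Pow(-50866, -1)) = Add(-55260, Rational(-1, 50866)) = Rational(-2810855161, 50866)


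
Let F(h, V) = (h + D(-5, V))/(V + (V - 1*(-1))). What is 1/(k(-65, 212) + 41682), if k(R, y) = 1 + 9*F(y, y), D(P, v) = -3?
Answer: 425/17717156 ≈ 2.3988e-5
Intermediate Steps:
F(h, V) = (-3 + h)/(1 + 2*V) (F(h, V) = (h - 3)/(V + (V - 1*(-1))) = (-3 + h)/(V + (V + 1)) = (-3 + h)/(V + (1 + V)) = (-3 + h)/(1 + 2*V))
k(R, y) = 1 + 9*(-3 + y)/(1 + 2*y) (k(R, y) = 1 + 9*((-3 + y)/(1 + 2*y)) = 1 + 9*(-3 + y)/(1 + 2*y))
1/(k(-65, 212) + 41682) = 1/((-26 + 11*212)/(1 + 2*212) + 41682) = 1/((-26 + 2332)/(1 + 424) + 41682) = 1/(2306/425 + 41682) = 1/(17717156/425) = 425/17717156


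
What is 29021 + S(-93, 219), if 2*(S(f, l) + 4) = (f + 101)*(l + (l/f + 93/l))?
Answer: 67630387/2263 ≈ 29885.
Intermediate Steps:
S(f, l) = -4 + (101 + f)*(l + 93/l + l/f)/2 (S(f, l) = -4 + ((f + 101)*(l + (l/f + 93/l)))/2 = -4 + ((101 + f)*(l + (93/l + l/f)))/2 = -4 + ((101 + f)*(l + 93/l + l/f))/2 = -4 + (101 + f)*(l + 93/l + l/f)/2)
29021 + S(-93, 219) = 29021 + (½)*(101*219² + 93*(-93)*(101 - 93) - 93*219*(-8 + 102*219 - 93*219))/(-93*219) = 29021 + (½)*(-1/93)*(1/219)*(101*47961 + 93*(-93)*8 - 93*219*(-8 + 22338 - 20367)) = 29021 + (½)*(-1/93)*(1/219)*(4844061 - 69192 - 93*219*1963) = 29021 + (½)*(-1/93)*(1/219)*(4844061 - 69192 - 39980421) = 29021 + (½)*(-1/93)*(1/219)*(-35205552) = 29021 + 1955864/2263 = 67630387/2263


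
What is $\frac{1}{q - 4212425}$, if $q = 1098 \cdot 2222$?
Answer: $- \frac{1}{1772669} \approx -5.6412 \cdot 10^{-7}$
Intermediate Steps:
$q = 2439756$
$\frac{1}{q - 4212425} = \frac{1}{2439756 - 4212425} = \frac{1}{-1772669} = - \frac{1}{1772669}$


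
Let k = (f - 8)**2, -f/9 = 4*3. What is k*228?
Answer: 3067968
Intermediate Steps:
f = -108 (f = -36*3 = -9*12 = -108)
k = 13456 (k = (-108 - 8)**2 = (-116)**2 = 13456)
k*228 = 13456*228 = 3067968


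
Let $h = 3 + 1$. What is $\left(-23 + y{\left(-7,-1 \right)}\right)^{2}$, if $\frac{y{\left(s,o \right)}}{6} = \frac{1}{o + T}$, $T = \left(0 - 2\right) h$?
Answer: $\frac{5041}{9} \approx 560.11$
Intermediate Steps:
$h = 4$
$T = -8$ ($T = \left(0 - 2\right) 4 = \left(-2\right) 4 = -8$)
$y{\left(s,o \right)} = \frac{6}{-8 + o}$ ($y{\left(s,o \right)} = \frac{6}{o - 8} = \frac{6}{-8 + o}$)
$\left(-23 + y{\left(-7,-1 \right)}\right)^{2} = \left(-23 + \frac{6}{-8 - 1}\right)^{2} = \left(-23 + \frac{6}{-9}\right)^{2} = \left(-23 + 6 \left(- \frac{1}{9}\right)\right)^{2} = \left(-23 - \frac{2}{3}\right)^{2} = \left(- \frac{71}{3}\right)^{2} = \frac{5041}{9}$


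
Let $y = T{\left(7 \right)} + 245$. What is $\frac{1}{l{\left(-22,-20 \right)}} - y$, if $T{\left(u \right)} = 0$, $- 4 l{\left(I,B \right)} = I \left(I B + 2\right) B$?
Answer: $- \frac{11911901}{48620} \approx -245.0$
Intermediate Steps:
$l{\left(I,B \right)} = - \frac{B I \left(2 + B I\right)}{4}$ ($l{\left(I,B \right)} = - \frac{I \left(I B + 2\right) B}{4} = - \frac{I \left(B I + 2\right) B}{4} = - \frac{I \left(2 + B I\right) B}{4} = - \frac{B I \left(2 + B I\right)}{4}$)
$y = 245$ ($y = 0 + 245 = 245$)
$\frac{1}{l{\left(-22,-20 \right)}} - y = \frac{1}{\left(- \frac{1}{4}\right) \left(-20\right) \left(-22\right) \left(2 - -440\right)} - 245 = \frac{1}{\left(- \frac{1}{4}\right) \left(-20\right) \left(-22\right) \left(2 + 440\right)} - 245 = \frac{1}{\left(- \frac{1}{4}\right) \left(-20\right) \left(-22\right) 442} - 245 = \frac{1}{-48620} - 245 = - \frac{1}{48620} - 245 = - \frac{11911901}{48620}$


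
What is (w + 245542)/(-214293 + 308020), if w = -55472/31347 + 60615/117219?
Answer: 300743545165081/114798828890637 ≈ 2.6197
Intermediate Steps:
w = -1534091321/1224821331 (w = -55472*1/31347 + 60615*(1/117219) = -55472/31347 + 20205/39073 = -1534091321/1224821331 ≈ -1.2525)
(w + 245542)/(-214293 + 308020) = (-1534091321/1224821331 + 245542)/(-214293 + 308020) = (300743545165081/1224821331)/93727 = (300743545165081/1224821331)*(1/93727) = 300743545165081/114798828890637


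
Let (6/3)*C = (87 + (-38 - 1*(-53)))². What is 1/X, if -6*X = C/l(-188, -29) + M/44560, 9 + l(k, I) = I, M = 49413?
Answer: 1693280/38320571 ≈ 0.044187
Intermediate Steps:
l(k, I) = -9 + I
C = 5202 (C = (87 + (-38 - 1*(-53)))²/2 = (87 + (-38 + 53))²/2 = (87 + 15)²/2 = (½)*102² = (½)*10404 = 5202)
X = 38320571/1693280 (X = -(5202/(-9 - 29) + 49413/44560)/6 = -(5202/(-38) + 49413*(1/44560))/6 = -(5202*(-1/38) + 49413/44560)/6 = -(-2601/19 + 49413/44560)/6 = -⅙*(-114961713/846640) = 38320571/1693280 ≈ 22.631)
1/X = 1/(38320571/1693280) = 1693280/38320571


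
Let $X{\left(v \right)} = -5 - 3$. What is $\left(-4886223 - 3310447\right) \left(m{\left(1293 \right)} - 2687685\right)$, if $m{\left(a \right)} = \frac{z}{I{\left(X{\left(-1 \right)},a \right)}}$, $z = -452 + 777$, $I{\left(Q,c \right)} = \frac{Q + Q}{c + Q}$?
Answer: $\frac{177952103225975}{8} \approx 2.2244 \cdot 10^{13}$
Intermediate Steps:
$X{\left(v \right)} = -8$
$I{\left(Q,c \right)} = \frac{2 Q}{Q + c}$
$z = 325$
$m{\left(a \right)} = \frac{325}{2} - \frac{325 a}{16}$ ($m{\left(a \right)} = \frac{325}{2 \left(-8\right) \frac{1}{-8 + a}} = \frac{325}{\left(-16\right) \frac{1}{-8 + a}} = 325 \left(\frac{1}{2} - \frac{a}{16}\right) = \frac{325}{2} - \frac{325 a}{16}$)
$\left(-4886223 - 3310447\right) \left(m{\left(1293 \right)} - 2687685\right) = \left(-4886223 - 3310447\right) \left(\left(\frac{325}{2} - \frac{420225}{16}\right) - 2687685\right) = - 8196670 \left(\left(\frac{325}{2} - \frac{420225}{16}\right) - 2687685\right) = - 8196670 \left(- \frac{417625}{16} - 2687685\right) = \left(-8196670\right) \left(- \frac{43420585}{16}\right) = \frac{177952103225975}{8}$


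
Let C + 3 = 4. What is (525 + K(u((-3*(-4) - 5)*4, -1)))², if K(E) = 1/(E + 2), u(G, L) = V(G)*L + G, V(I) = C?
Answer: 231831076/841 ≈ 2.7566e+5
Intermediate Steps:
C = 1 (C = -3 + 4 = 1)
V(I) = 1
u(G, L) = G + L (u(G, L) = 1*L + G = L + G = G + L)
K(E) = 1/(2 + E)
(525 + K(u((-3*(-4) - 5)*4, -1)))² = (525 + 1/(2 + ((-3*(-4) - 5)*4 - 1)))² = (525 + 1/(2 + ((12 - 5)*4 - 1)))² = (525 + 1/(2 + (7*4 - 1)))² = (525 + 1/(2 + (28 - 1)))² = (525 + 1/(2 + 27))² = (525 + 1/29)² = (15226/29)² = 231831076/841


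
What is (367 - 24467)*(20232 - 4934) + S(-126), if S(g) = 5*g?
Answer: -368682430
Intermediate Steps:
(367 - 24467)*(20232 - 4934) + S(-126) = (367 - 24467)*(20232 - 4934) + 5*(-126) = -24100*15298 - 630 = -368681800 - 630 = -368682430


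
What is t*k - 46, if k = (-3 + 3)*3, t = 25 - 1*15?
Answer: -46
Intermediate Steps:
t = 10 (t = 25 - 15 = 10)
k = 0 (k = 0*3 = 0)
t*k - 46 = 10*0 - 46 = 0 - 46 = -46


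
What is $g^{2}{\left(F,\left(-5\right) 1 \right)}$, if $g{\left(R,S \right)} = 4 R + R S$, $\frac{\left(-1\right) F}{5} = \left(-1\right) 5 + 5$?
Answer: $0$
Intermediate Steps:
$F = 0$ ($F = - 5 \left(\left(-1\right) 5 + 5\right) = - 5 \left(-5 + 5\right) = \left(-5\right) 0 = 0$)
$g^{2}{\left(F,\left(-5\right) 1 \right)} = \left(0 \left(4 - 5\right)\right)^{2} = \left(0 \left(-1\right)\right)^{2} = 0^{2} = 0$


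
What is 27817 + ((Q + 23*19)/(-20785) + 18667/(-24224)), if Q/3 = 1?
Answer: 2801069025825/100699168 ≈ 27816.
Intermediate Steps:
Q = 3 (Q = 3*1 = 3)
27817 + ((Q + 23*19)/(-20785) + 18667/(-24224)) = 27817 + ((3 + 23*19)/(-20785) + 18667/(-24224)) = 27817 + ((3 + 437)*(-1/20785) + 18667*(-1/24224)) = 27817 + (440*(-1/20785) - 18667/24224) = 27817 + (-88/4157 - 18667/24224) = 27817 - 79730431/100699168 = 2801069025825/100699168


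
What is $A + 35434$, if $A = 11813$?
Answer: $47247$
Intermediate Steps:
$A + 35434 = 11813 + 35434 = 47247$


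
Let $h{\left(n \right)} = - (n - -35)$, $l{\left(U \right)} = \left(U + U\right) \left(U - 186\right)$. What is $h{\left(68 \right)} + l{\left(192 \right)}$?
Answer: $2201$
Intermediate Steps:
$l{\left(U \right)} = 2 U \left(-186 + U\right)$
$h{\left(n \right)} = -35 - n$ ($h{\left(n \right)} = - (n + 35) = - (35 + n) = -35 - n$)
$h{\left(68 \right)} + l{\left(192 \right)} = \left(-35 - 68\right) + 2 \cdot 192 \left(-186 + 192\right) = \left(-35 - 68\right) + 2 \cdot 192 \cdot 6 = -103 + 2304 = 2201$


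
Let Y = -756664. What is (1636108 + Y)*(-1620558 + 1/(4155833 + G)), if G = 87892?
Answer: -224004239782738028/157175 ≈ -1.4252e+12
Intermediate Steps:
(1636108 + Y)*(-1620558 + 1/(4155833 + G)) = (1636108 - 756664)*(-1620558 + 1/(4155833 + 87892)) = 879444*(-1620558 + 1/4243725) = 879444*(-6877202498549/4243725) = -224004239782738028/157175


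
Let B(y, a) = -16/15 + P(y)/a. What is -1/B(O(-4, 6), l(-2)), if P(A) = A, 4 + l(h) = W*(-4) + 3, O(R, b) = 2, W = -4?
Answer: 15/14 ≈ 1.0714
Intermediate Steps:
l(h) = 15 (l(h) = -4 + (-4*(-4) + 3) = -4 + (16 + 3) = -4 + 19 = 15)
B(y, a) = -16/15 + y/a
-1/B(O(-4, 6), l(-2)) = -1/(-16/15 + 2/15) = -1/(-14/15) = -1*(-15/14) = 15/14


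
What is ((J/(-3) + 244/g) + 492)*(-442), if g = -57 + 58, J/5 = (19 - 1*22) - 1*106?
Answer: -1216826/3 ≈ -4.0561e+5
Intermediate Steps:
J = -545 (J = 5*((19 - 1*22) - 1*106) = 5*((19 - 22) - 106) = 5*(-3 - 106) = 5*(-109) = -545)
g = 1
((J/(-3) + 244/g) + 492)*(-442) = ((-545/(-3) + 244/1) + 492)*(-442) = ((-545*(-⅓) + 244*1) + 492)*(-442) = ((545/3 + 244) + 492)*(-442) = (1277/3 + 492)*(-442) = (2753/3)*(-442) = -1216826/3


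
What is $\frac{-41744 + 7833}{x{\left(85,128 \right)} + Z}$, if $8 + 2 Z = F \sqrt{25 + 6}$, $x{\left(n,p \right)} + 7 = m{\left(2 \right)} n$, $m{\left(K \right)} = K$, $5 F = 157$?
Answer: $- \frac{539184900}{1763981} + \frac{53240270 \sqrt{31}}{1763981} \approx -137.62$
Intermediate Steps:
$F = \frac{157}{5}$ ($F = \frac{1}{5} \cdot 157 = \frac{157}{5} \approx 31.4$)
$x{\left(n,p \right)} = -7 + 2 n$
$Z = -4 + \frac{157 \sqrt{31}}{10}$ ($Z = -4 + \frac{\frac{157}{5} \sqrt{25 + 6}}{2} = -4 + \frac{\frac{157}{5} \sqrt{31}}{2} = -4 + \frac{157 \sqrt{31}}{10} \approx 83.414$)
$\frac{-41744 + 7833}{x{\left(85,128 \right)} + Z} = \frac{-41744 + 7833}{\left(-7 + 2 \cdot 85\right) - \left(4 - \frac{157 \sqrt{31}}{10}\right)} = - \frac{33911}{\left(-7 + 170\right) - \left(4 - \frac{157 \sqrt{31}}{10}\right)} = - \frac{33911}{163 - \left(4 - \frac{157 \sqrt{31}}{10}\right)} = - \frac{33911}{159 + \frac{157 \sqrt{31}}{10}}$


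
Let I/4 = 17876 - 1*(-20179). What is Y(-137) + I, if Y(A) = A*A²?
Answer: -2419133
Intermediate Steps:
Y(A) = A³
I = 152220 (I = 4*(17876 - 1*(-20179)) = 4*(17876 + 20179) = 4*38055 = 152220)
Y(-137) + I = (-137)³ + 152220 = -2571353 + 152220 = -2419133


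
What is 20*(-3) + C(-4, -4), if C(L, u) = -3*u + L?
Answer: -52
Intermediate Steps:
C(L, u) = L - 3*u
20*(-3) + C(-4, -4) = 20*(-3) + (-4 - 3*(-4)) = -60 + (-4 + 12) = -60 + 8 = -52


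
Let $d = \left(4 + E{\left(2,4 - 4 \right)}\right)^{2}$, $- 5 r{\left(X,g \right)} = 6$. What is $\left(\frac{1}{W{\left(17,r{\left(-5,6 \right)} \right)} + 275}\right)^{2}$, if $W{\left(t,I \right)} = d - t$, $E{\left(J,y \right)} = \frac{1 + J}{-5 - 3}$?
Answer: $\frac{4096}{301126609} \approx 1.3602 \cdot 10^{-5}$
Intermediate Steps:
$E{\left(J,y \right)} = - \frac{1}{8} - \frac{J}{8}$ ($E{\left(J,y \right)} = \frac{1 + J}{-8} = \left(1 + J\right) \left(- \frac{1}{8}\right) = - \frac{1}{8} - \frac{J}{8}$)
$r{\left(X,g \right)} = - \frac{6}{5}$ ($r{\left(X,g \right)} = \left(- \frac{1}{5}\right) 6 = - \frac{6}{5}$)
$d = \frac{841}{64}$ ($d = \left(4 - \frac{3}{8}\right)^{2} = \left(\frac{29}{8}\right)^{2} = \frac{841}{64} \approx 13.141$)
$W{\left(t,I \right)} = \frac{841}{64} - t$
$\left(\frac{1}{W{\left(17,r{\left(-5,6 \right)} \right)} + 275}\right)^{2} = \left(\frac{1}{\left(\frac{841}{64} - 17\right) + 275}\right)^{2} = \left(\frac{1}{- \frac{247}{64} + 275}\right)^{2} = \left(\frac{1}{\frac{17353}{64}}\right)^{2} = \left(\frac{64}{17353}\right)^{2} = \frac{4096}{301126609}$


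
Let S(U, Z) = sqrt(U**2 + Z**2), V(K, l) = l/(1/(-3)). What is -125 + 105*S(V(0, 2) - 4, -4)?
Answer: -125 + 210*sqrt(29) ≈ 1005.9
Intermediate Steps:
V(K, l) = -3*l (V(K, l) = l/(-1/3) = l*(-3) = -3*l)
-125 + 105*S(V(0, 2) - 4, -4) = -125 + 105*sqrt((-3*2 - 4)**2 + (-4)**2) = -125 + 105*sqrt((-6 - 4)**2 + 16) = -125 + 105*sqrt((-10)**2 + 16) = -125 + 105*sqrt(100 + 16) = -125 + 105*sqrt(116) = -125 + 105*(2*sqrt(29)) = -125 + 210*sqrt(29)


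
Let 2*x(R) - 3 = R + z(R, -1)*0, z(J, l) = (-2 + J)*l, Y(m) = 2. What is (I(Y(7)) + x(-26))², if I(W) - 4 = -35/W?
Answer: 625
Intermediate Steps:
z(J, l) = l*(-2 + J)
x(R) = 3/2 + R/2 (x(R) = 3/2 + (R - (-2 + R)*0)/2 = 3/2 + (R + (2 - R)*0)/2 = 3/2 + (R + 0)/2 = 3/2 + R/2)
I(W) = 4 - 35/W
(I(Y(7)) + x(-26))² = ((4 - 35/2) + (3/2 + (½)*(-26)))² = ((4 - 35*½) + (3/2 - 13))² = ((4 - 35/2) - 23/2)² = (-27/2 - 23/2)² = (-25)² = 625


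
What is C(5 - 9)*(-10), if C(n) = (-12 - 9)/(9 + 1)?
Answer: 21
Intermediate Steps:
C(n) = -21/10
C(5 - 9)*(-10) = -21/10*(-10) = 21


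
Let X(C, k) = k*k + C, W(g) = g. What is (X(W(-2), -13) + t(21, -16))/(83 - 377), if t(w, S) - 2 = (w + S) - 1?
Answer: -173/294 ≈ -0.58844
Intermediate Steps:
t(w, S) = 1 + S + w (t(w, S) = 2 + ((w + S) - 1) = 2 + ((S + w) - 1) = 2 + (-1 + S + w) = 1 + S + w)
X(C, k) = C + k**2 (X(C, k) = k**2 + C = C + k**2)
(X(W(-2), -13) + t(21, -16))/(83 - 377) = ((-2 + (-13)**2) + (1 - 16 + 21))/(83 - 377) = ((-2 + 169) + 6)/(-294) = (167 + 6)*(-1/294) = 173*(-1/294) = -173/294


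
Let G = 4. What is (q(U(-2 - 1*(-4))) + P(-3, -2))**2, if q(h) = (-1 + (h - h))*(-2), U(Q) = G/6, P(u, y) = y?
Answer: 0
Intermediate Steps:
U(Q) = 2/3 (U(Q) = 4/6 = 4*(1/6) = 2/3)
q(h) = 2 (q(h) = (-1 + 0)*(-2) = -1*(-2) = 2)
(q(U(-2 - 1*(-4))) + P(-3, -2))**2 = (2 - 2)**2 = 0**2 = 0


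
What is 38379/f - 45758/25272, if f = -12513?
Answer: -257080657/52704756 ≈ -4.8777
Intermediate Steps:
38379/f - 45758/25272 = 38379/(-12513) - 45758/25272 = 38379*(-1/12513) - 45758*1/25272 = -12793/4171 - 22879/12636 = -257080657/52704756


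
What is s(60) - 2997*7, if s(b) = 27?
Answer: -20952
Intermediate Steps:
s(60) - 2997*7 = 27 - 2997*7 = 27 - 1*20979 = 27 - 20979 = -20952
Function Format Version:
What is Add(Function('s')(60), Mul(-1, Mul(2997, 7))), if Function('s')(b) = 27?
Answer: -20952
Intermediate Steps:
Add(Function('s')(60), Mul(-1, Mul(2997, 7))) = Add(27, Mul(-1, Mul(2997, 7))) = Add(27, Mul(-1, 20979)) = Add(27, -20979) = -20952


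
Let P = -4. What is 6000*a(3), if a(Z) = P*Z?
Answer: -72000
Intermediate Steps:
a(Z) = -4*Z
6000*a(3) = 6000*(-4*3) = 6000*(-12) = -72000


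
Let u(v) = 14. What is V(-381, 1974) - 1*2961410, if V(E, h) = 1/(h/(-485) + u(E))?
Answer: -14262150075/4816 ≈ -2.9614e+6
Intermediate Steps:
V(E, h) = 1/(14 - h/485) (V(E, h) = 1/(h/(-485) + 14) = 1/(h*(-1/485) + 14) = 1/(-h/485 + 14) = 1/(14 - h/485))
V(-381, 1974) - 1*2961410 = -485/(-6790 + 1974) - 1*2961410 = -485/(-4816) - 2961410 = -485*(-1/4816) - 2961410 = 485/4816 - 2961410 = -14262150075/4816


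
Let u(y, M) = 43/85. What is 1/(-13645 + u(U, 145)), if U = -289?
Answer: -85/1159782 ≈ -7.3290e-5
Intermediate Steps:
u(y, M) = 43/85 (u(y, M) = 43*(1/85) = 43/85)
1/(-13645 + u(U, 145)) = 1/(-13645 + 43/85) = 1/(-1159782/85) = -85/1159782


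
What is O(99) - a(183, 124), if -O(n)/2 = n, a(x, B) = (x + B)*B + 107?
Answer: -38373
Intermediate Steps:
a(x, B) = 107 + B*(B + x) (a(x, B) = (B + x)*B + 107 = B*(B + x) + 107 = 107 + B*(B + x))
O(n) = -2*n
O(99) - a(183, 124) = -2*99 - (107 + 124² + 124*183) = -198 - (107 + 15376 + 22692) = -198 - 1*38175 = -198 - 38175 = -38373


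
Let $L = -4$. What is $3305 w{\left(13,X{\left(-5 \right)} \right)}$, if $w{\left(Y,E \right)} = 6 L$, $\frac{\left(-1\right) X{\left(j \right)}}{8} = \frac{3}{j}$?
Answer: $-79320$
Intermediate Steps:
$X{\left(j \right)} = - \frac{24}{j}$ ($X{\left(j \right)} = - 8 \frac{3}{j} = - \frac{24}{j}$)
$w{\left(Y,E \right)} = -24$ ($w{\left(Y,E \right)} = 6 \left(-4\right) = -24$)
$3305 w{\left(13,X{\left(-5 \right)} \right)} = 3305 \left(-24\right) = -79320$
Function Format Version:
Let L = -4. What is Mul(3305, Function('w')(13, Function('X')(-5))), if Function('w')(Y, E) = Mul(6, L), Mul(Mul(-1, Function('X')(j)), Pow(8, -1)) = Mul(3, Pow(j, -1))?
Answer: -79320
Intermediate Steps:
Function('X')(j) = Mul(-24, Pow(j, -1)) (Function('X')(j) = Mul(-8, Mul(3, Pow(j, -1))) = Mul(-24, Pow(j, -1)))
Function('w')(Y, E) = -24 (Function('w')(Y, E) = Mul(6, -4) = -24)
Mul(3305, Function('w')(13, Function('X')(-5))) = Mul(3305, -24) = -79320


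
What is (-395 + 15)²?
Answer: 144400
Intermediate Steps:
(-395 + 15)² = (-380)² = 144400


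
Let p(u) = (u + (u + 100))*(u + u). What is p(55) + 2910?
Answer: 26010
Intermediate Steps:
p(u) = 2*u*(100 + 2*u) (p(u) = (u + (100 + u))*(2*u) = (100 + 2*u)*(2*u) = 2*u*(100 + 2*u))
p(55) + 2910 = 4*55*(50 + 55) + 2910 = 4*55*105 + 2910 = 23100 + 2910 = 26010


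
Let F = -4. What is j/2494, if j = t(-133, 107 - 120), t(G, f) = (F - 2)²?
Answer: 18/1247 ≈ 0.014435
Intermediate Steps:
t(G, f) = 36 (t(G, f) = (-4 - 2)² = (-6)² = 36)
j = 36
j/2494 = 36/2494 = 36*(1/2494) = 18/1247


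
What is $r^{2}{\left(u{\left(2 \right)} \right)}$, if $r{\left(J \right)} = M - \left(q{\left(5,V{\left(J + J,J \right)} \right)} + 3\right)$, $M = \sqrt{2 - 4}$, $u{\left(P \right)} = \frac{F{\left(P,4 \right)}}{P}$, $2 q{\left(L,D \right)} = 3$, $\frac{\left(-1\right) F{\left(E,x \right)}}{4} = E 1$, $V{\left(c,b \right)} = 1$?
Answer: $\frac{73}{4} - 9 i \sqrt{2} \approx 18.25 - 12.728 i$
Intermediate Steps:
$F{\left(E,x \right)} = - 4 E$ ($F{\left(E,x \right)} = - 4 E 1 = - 4 E$)
$q{\left(L,D \right)} = \frac{3}{2}$ ($q{\left(L,D \right)} = \frac{1}{2} \cdot 3 = \frac{3}{2}$)
$u{\left(P \right)} = -4$ ($u{\left(P \right)} = \frac{\left(-4\right) P}{P} = -4$)
$M = i \sqrt{2}$ ($M = \sqrt{-2} = i \sqrt{2} \approx 1.4142 i$)
$r{\left(J \right)} = - \frac{9}{2} + i \sqrt{2}$ ($r{\left(J \right)} = i \sqrt{2} - \left(\frac{3}{2} + 3\right) = i \sqrt{2} - \frac{9}{2} = - \frac{9}{2} + i \sqrt{2}$)
$r^{2}{\left(u{\left(2 \right)} \right)} = \left(- \frac{9}{2} + i \sqrt{2}\right)^{2}$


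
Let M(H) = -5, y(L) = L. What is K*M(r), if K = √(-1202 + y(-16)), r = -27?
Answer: -5*I*√1218 ≈ -174.5*I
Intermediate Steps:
K = I*√1218 (K = √(-1202 - 16) = √(-1218) = I*√1218 ≈ 34.9*I)
K*M(r) = (I*√1218)*(-5) = -5*I*√1218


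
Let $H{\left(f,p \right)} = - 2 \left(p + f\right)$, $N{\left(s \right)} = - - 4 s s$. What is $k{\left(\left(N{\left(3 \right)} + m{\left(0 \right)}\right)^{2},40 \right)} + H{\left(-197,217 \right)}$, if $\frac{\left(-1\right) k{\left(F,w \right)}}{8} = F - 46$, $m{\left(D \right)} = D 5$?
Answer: $-10040$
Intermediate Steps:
$m{\left(D \right)} = 5 D$
$N{\left(s \right)} = 4 s^{2}$ ($N{\left(s \right)} = - \left(-4\right) s^{2} = 4 s^{2}$)
$H{\left(f,p \right)} = - 2 f - 2 p$ ($H{\left(f,p \right)} = - 2 \left(f + p\right) = - 2 f - 2 p$)
$k{\left(F,w \right)} = 368 - 8 F$ ($k{\left(F,w \right)} = - 8 \left(F - 46\right) = - 8 \left(-46 + F\right) = 368 - 8 F$)
$k{\left(\left(N{\left(3 \right)} + m{\left(0 \right)}\right)^{2},40 \right)} + H{\left(-197,217 \right)} = \left(368 - 8 \left(4 \cdot 3^{2} + 5 \cdot 0\right)^{2}\right) - 40 = \left(368 - 8 \left(4 \cdot 9 + 0\right)^{2}\right) + \left(394 - 434\right) = \left(368 - 8 \left(36 + 0\right)^{2}\right) - 40 = \left(368 - 8 \cdot 36^{2}\right) - 40 = \left(368 - 10368\right) - 40 = -10000 - 40 = -10040$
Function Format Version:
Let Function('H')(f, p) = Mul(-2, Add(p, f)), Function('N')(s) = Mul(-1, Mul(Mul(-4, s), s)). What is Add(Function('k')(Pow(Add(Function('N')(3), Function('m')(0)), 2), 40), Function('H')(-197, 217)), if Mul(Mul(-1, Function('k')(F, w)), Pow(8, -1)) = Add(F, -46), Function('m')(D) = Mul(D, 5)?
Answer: -10040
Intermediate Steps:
Function('m')(D) = Mul(5, D)
Function('N')(s) = Mul(4, Pow(s, 2)) (Function('N')(s) = Mul(-1, Mul(-4, Pow(s, 2))) = Mul(4, Pow(s, 2)))
Function('H')(f, p) = Add(Mul(-2, f), Mul(-2, p)) (Function('H')(f, p) = Mul(-2, Add(f, p)) = Add(Mul(-2, f), Mul(-2, p)))
Function('k')(F, w) = Add(368, Mul(-8, F)) (Function('k')(F, w) = Mul(-8, Add(F, -46)) = Mul(-8, Add(-46, F)) = Add(368, Mul(-8, F)))
Add(Function('k')(Pow(Add(Function('N')(3), Function('m')(0)), 2), 40), Function('H')(-197, 217)) = Add(Add(368, Mul(-8, Pow(Add(Mul(4, Pow(3, 2)), Mul(5, 0)), 2))), Add(Mul(-2, -197), Mul(-2, 217))) = Add(Add(368, Mul(-8, Pow(Add(Mul(4, 9), 0), 2))), Add(394, -434)) = Add(Add(368, Mul(-8, Pow(Add(36, 0), 2))), -40) = Add(Add(368, Mul(-8, Pow(36, 2))), -40) = Add(Add(368, Mul(-8, 1296)), -40) = Add(Add(368, -10368), -40) = Add(-10000, -40) = -10040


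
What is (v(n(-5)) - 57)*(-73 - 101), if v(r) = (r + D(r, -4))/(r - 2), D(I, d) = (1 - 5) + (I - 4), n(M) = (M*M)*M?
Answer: 1214694/127 ≈ 9564.5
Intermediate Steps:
n(M) = M³ (n(M) = M²*M = M³)
D(I, d) = -8 + I (D(I, d) = -4 + (-4 + I) = -8 + I)
v(r) = (-8 + 2*r)/(-2 + r) (v(r) = (r + (-8 + r))/(r - 2) = (-8 + 2*r)/(-2 + r))
(v(n(-5)) - 57)*(-73 - 101) = (2*(-4 + (-5)³)/(-2 + (-5)³) - 57)*(-73 - 101) = (2*(-4 - 125)/(-2 - 125) - 57)*(-174) = (2*(-129)/(-127) - 57)*(-174) = (2*(-1/127)*(-129) - 57)*(-174) = (258/127 - 57)*(-174) = -6981/127*(-174) = 1214694/127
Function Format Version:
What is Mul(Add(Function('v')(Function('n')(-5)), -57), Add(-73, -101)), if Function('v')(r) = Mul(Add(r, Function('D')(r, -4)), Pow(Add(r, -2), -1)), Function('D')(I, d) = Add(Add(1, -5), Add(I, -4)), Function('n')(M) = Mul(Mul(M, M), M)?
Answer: Rational(1214694, 127) ≈ 9564.5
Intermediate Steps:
Function('n')(M) = Pow(M, 3) (Function('n')(M) = Mul(Pow(M, 2), M) = Pow(M, 3))
Function('D')(I, d) = Add(-8, I) (Function('D')(I, d) = Add(-4, Add(-4, I)) = Add(-8, I))
Function('v')(r) = Mul(Pow(Add(-2, r), -1), Add(-8, Mul(2, r))) (Function('v')(r) = Mul(Add(r, Add(-8, r)), Pow(Add(r, -2), -1)) = Mul(Add(-8, Mul(2, r)), Pow(Add(-2, r), -1)) = Mul(Pow(Add(-2, r), -1), Add(-8, Mul(2, r))))
Mul(Add(Function('v')(Function('n')(-5)), -57), Add(-73, -101)) = Mul(Add(Mul(2, Pow(Add(-2, Pow(-5, 3)), -1), Add(-4, Pow(-5, 3))), -57), Add(-73, -101)) = Mul(Add(Mul(2, Pow(Add(-2, -125), -1), Add(-4, -125)), -57), -174) = Mul(Add(Mul(2, Pow(-127, -1), -129), -57), -174) = Mul(Add(Mul(2, Rational(-1, 127), -129), -57), -174) = Mul(Add(Rational(258, 127), -57), -174) = Mul(Rational(-6981, 127), -174) = Rational(1214694, 127)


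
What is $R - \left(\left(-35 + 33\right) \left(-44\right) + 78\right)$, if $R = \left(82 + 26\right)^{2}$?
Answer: $11498$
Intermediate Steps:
$R = 11664$ ($R = 108^{2} = 11664$)
$R - \left(\left(-35 + 33\right) \left(-44\right) + 78\right) = 11664 - \left(\left(-35 + 33\right) \left(-44\right) + 78\right) = 11664 - \left(\left(-2\right) \left(-44\right) + 78\right) = 11664 - \left(88 + 78\right) = 11664 - 166 = 11498$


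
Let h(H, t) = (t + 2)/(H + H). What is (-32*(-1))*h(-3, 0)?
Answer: -32/3 ≈ -10.667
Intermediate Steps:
h(H, t) = (2 + t)/(2*H) (h(H, t) = (2 + t)/((2*H)) = (2 + t)*(1/(2*H)) = (2 + t)/(2*H))
(-32*(-1))*h(-3, 0) = (-32*(-1))*((1/2)*(2 + 0)/(-3)) = 32*((1/2)*(-1/3)*2) = 32*(-1/3) = -32/3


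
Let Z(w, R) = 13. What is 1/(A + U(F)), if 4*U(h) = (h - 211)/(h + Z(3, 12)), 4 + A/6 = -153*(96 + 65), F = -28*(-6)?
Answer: -724/107023171 ≈ -6.7649e-6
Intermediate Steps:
F = 168
A = -147822 (A = -24 + 6*(-153*(96 + 65)) = -24 + 6*(-153*161) = -24 + 6*(-24633) = -24 - 147798 = -147822)
U(h) = (-211 + h)/(4*(13 + h)) (U(h) = ((h - 211)/(h + 13))/4 = ((-211 + h)/(13 + h))/4 = (-211 + h)/(4*(13 + h)))
1/(A + U(F)) = 1/(-147822 + (-211 + 168)/(4*(13 + 168))) = 1/(-147822 + (¼)*(-43)/181) = 1/(-147822 + (¼)*(1/181)*(-43)) = 1/(-147822 - 43/724) = 1/(-107023171/724) = -724/107023171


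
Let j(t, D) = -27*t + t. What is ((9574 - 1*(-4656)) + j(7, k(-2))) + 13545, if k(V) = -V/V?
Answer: 27593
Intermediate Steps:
k(V) = -1 (k(V) = -1*1 = -1)
j(t, D) = -26*t
((9574 - 1*(-4656)) + j(7, k(-2))) + 13545 = ((9574 - 1*(-4656)) - 26*7) + 13545 = ((9574 + 4656) - 182) + 13545 = (14230 - 182) + 13545 = 14048 + 13545 = 27593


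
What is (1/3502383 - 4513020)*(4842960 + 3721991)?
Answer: -135380395060932528709/3502383 ≈ -3.8654e+13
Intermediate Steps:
(1/3502383 - 4513020)*(4842960 + 3721991) = (1/3502383 - 4513020)*8564951 = -15806324526659/3502383*8564951 = -135380395060932528709/3502383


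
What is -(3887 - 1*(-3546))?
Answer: -7433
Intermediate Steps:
-(3887 - 1*(-3546)) = -(3887 + 3546) = -1*7433 = -7433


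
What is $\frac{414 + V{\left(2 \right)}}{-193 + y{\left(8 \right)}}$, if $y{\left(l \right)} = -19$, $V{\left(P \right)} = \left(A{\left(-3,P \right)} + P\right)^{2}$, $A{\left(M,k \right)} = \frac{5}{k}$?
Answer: $- \frac{1737}{848} \approx -2.0483$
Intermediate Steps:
$V{\left(P \right)} = \left(P + \frac{5}{P}\right)^{2}$ ($V{\left(P \right)} = \left(\frac{5}{P} + P\right)^{2} = \left(P + \frac{5}{P}\right)^{2}$)
$\frac{414 + V{\left(2 \right)}}{-193 + y{\left(8 \right)}} = \frac{414 + \frac{\left(5 + 2^{2}\right)^{2}}{4}}{-193 - 19} = \frac{414 + \frac{\left(5 + 4\right)^{2}}{4}}{-212} = \left(414 + \frac{9^{2}}{4}\right) \left(- \frac{1}{212}\right) = \left(414 + \frac{1}{4} \cdot 81\right) \left(- \frac{1}{212}\right) = \left(414 + \frac{81}{4}\right) \left(- \frac{1}{212}\right) = \frac{1737}{4} \left(- \frac{1}{212}\right) = - \frac{1737}{848}$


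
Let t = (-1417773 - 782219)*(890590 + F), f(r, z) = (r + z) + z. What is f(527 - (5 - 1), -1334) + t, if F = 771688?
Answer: -3656998303921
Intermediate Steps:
f(r, z) = r + 2*z
t = -3656998301776 (t = (-1417773 - 782219)*(890590 + 771688) = -2199992*1662278 = -3656998301776)
f(527 - (5 - 1), -1334) + t = ((527 - (5 - 1)) + 2*(-1334)) - 3656998301776 = ((527 - 4) - 2668) - 3656998301776 = (523 - 2668) - 3656998301776 = -2145 - 3656998301776 = -3656998303921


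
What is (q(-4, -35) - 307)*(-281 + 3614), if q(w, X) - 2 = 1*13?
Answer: -973236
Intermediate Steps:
q(w, X) = 15 (q(w, X) = 2 + 1*13 = 2 + 13 = 15)
(q(-4, -35) - 307)*(-281 + 3614) = (15 - 307)*(-281 + 3614) = -292*3333 = -973236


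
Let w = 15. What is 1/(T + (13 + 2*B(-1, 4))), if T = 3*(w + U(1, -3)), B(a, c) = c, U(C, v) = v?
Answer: 1/57 ≈ 0.017544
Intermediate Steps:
T = 36 (T = 3*(15 - 3) = 3*12 = 36)
1/(T + (13 + 2*B(-1, 4))) = 1/(36 + (13 + 2*4)) = 1/(36 + (13 + 8)) = 1/(36 + 21) = 1/57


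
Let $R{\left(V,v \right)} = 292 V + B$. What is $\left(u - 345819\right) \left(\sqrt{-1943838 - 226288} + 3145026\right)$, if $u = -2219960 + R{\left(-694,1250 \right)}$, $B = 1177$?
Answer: $-8703073198500 - 2767250 i \sqrt{2170126} \approx -8.7031 \cdot 10^{12} - 4.0765 \cdot 10^{9} i$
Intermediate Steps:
$R{\left(V,v \right)} = 1177 + 292 V$ ($R{\left(V,v \right)} = 292 V + 1177 = 1177 + 292 V$)
$u = -2421431$ ($u = -2219960 + \left(1177 + 292 \left(-694\right)\right) = -2219960 + \left(1177 - 202648\right) = -2219960 - 201471 = -2421431$)
$\left(u - 345819\right) \left(\sqrt{-1943838 - 226288} + 3145026\right) = \left(-2421431 - 345819\right) \left(\sqrt{-1943838 - 226288} + 3145026\right) = - 2767250 \left(\sqrt{-2170126} + 3145026\right) = - 2767250 \left(i \sqrt{2170126} + 3145026\right) = - 2767250 \left(3145026 + i \sqrt{2170126}\right) = -8703073198500 - 2767250 i \sqrt{2170126}$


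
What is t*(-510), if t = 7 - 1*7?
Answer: 0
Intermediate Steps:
t = 0 (t = 7 - 7 = 0)
t*(-510) = 0*(-510) = 0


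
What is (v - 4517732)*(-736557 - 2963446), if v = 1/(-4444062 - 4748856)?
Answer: 153665341934734365931/9192918 ≈ 1.6716e+13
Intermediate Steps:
v = -1/9192918 (v = 1/(-9192918) = -1/9192918 ≈ -1.0878e-7)
(v - 4517732)*(-736557 - 2963446) = (-1/9192918 - 4517732)*(-736557 - 2963446) = -41531139821977/9192918*(-3700003) = 153665341934734365931/9192918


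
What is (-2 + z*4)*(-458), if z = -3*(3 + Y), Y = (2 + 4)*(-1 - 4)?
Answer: -147476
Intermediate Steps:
Y = -30 (Y = 6*(-5) = -30)
z = 81 (z = -3*(3 - 30) = -3*(-27) = 81)
(-2 + z*4)*(-458) = (-2 + 81*4)*(-458) = (-2 + 324)*(-458) = 322*(-458) = -147476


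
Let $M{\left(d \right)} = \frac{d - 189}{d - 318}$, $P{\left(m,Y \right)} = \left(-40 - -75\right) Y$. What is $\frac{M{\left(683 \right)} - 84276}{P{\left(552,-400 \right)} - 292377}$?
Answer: $\frac{30760246}{111827605} \approx 0.27507$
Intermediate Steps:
$P{\left(m,Y \right)} = 35 Y$ ($P{\left(m,Y \right)} = \left(-40 + 75\right) Y = 35 Y$)
$M{\left(d \right)} = \frac{-189 + d}{-318 + d}$
$\frac{M{\left(683 \right)} - 84276}{P{\left(552,-400 \right)} - 292377} = \frac{\frac{-189 + 683}{-318 + 683} - 84276}{35 \left(-400\right) - 292377} = \frac{\frac{1}{365} \cdot 494 - 84276}{-14000 - 292377} = \frac{\frac{1}{365} \cdot 494 - 84276}{-306377} = \left(\frac{494}{365} - 84276\right) \left(- \frac{1}{306377}\right) = \left(- \frac{30760246}{365}\right) \left(- \frac{1}{306377}\right) = \frac{30760246}{111827605}$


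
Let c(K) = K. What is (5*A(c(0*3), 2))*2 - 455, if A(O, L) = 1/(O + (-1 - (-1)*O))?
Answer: -465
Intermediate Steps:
A(O, L) = 1/(-1 + 2*O) (A(O, L) = 1/(O + (-1 + O)) = 1/(-1 + 2*O))
(5*A(c(0*3), 2))*2 - 455 = (5/(-1 + 2*(0*3)))*2 - 455 = (5/(-1 + 2*0))*2 - 455 = (5/(-1 + 0))*2 - 455 = (5/(-1))*2 - 455 = (5*(-1))*2 - 455 = -5*2 - 455 = -10 - 455 = -465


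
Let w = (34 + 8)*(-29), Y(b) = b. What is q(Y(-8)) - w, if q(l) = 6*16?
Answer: 1314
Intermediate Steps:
q(l) = 96
w = -1218 (w = 42*(-29) = -1218)
q(Y(-8)) - w = 96 - 1*(-1218) = 96 + 1218 = 1314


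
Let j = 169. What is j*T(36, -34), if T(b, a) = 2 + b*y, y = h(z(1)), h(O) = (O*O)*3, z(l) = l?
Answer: 18590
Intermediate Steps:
h(O) = 3*O² (h(O) = O²*3 = 3*O²)
y = 3 (y = 3*1² = 3*1 = 3)
T(b, a) = 2 + 3*b (T(b, a) = 2 + b*3 = 2 + 3*b)
j*T(36, -34) = 169*(2 + 3*36) = 169*(2 + 108) = 169*110 = 18590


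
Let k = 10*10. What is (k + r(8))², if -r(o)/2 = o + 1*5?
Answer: 5476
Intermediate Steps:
r(o) = -10 - 2*o (r(o) = -2*(o + 1*5) = -2*(o + 5) = -2*(5 + o) = -10 - 2*o)
k = 100
(k + r(8))² = (100 + (-10 - 2*8))² = (100 + (-10 - 16))² = (100 - 26)² = 74² = 5476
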